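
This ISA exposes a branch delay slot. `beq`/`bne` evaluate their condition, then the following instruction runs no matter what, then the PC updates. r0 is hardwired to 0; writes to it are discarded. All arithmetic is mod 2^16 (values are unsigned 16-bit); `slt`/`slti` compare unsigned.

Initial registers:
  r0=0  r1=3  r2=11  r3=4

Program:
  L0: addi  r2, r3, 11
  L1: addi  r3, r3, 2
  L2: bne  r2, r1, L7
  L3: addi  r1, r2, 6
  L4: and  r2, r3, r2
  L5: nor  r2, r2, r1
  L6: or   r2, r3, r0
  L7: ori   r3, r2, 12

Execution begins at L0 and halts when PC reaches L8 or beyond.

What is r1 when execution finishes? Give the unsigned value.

[0] addi  r2, r3, 11  →  {r0:0, r1:3, r2:15, r3:4}
[1] addi  r3, r3, 2  →  {r0:0, r1:3, r2:15, r3:6}
[2] bne  r2, r1, L7  →  {r0:0, r1:3, r2:15, r3:6}  ⟨branch taken⟩
[3] addi  r1, r2, 6  →  {r0:0, r1:21, r2:15, r3:6}
[7] ori   r3, r2, 12  →  {r0:0, r1:21, r2:15, r3:15}

21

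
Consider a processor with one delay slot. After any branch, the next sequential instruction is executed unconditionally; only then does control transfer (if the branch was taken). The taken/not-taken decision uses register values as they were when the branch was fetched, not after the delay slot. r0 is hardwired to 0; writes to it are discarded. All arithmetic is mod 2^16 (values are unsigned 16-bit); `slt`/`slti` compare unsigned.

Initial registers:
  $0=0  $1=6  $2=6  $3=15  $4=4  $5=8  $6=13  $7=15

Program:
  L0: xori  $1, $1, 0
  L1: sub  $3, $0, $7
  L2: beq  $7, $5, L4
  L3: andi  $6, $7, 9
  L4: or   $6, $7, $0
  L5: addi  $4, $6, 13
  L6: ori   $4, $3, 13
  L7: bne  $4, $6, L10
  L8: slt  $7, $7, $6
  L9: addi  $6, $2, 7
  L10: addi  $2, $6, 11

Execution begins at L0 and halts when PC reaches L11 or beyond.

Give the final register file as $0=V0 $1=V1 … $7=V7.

$0=0 $1=6 $2=26 $3=65521 $4=65533 $5=8 $6=15 $7=0

[0] xori  $1, $1, 0  →  {$0:0, $1:6, $2:6, $3:15, $4:4, $5:8, $6:13, $7:15}
[1] sub  $3, $0, $7  →  {$0:0, $1:6, $2:6, $3:65521, $4:4, $5:8, $6:13, $7:15}
[2] beq  $7, $5, L4  →  {$0:0, $1:6, $2:6, $3:65521, $4:4, $5:8, $6:13, $7:15}  ⟨branch fallthrough⟩
[3] andi  $6, $7, 9  →  {$0:0, $1:6, $2:6, $3:65521, $4:4, $5:8, $6:9, $7:15}
[4] or   $6, $7, $0  →  {$0:0, $1:6, $2:6, $3:65521, $4:4, $5:8, $6:15, $7:15}
[5] addi  $4, $6, 13  →  {$0:0, $1:6, $2:6, $3:65521, $4:28, $5:8, $6:15, $7:15}
[6] ori   $4, $3, 13  →  {$0:0, $1:6, $2:6, $3:65521, $4:65533, $5:8, $6:15, $7:15}
[7] bne  $4, $6, L10  →  {$0:0, $1:6, $2:6, $3:65521, $4:65533, $5:8, $6:15, $7:15}  ⟨branch taken⟩
[8] slt  $7, $7, $6  →  {$0:0, $1:6, $2:6, $3:65521, $4:65533, $5:8, $6:15, $7:0}
[10] addi  $2, $6, 11  →  {$0:0, $1:6, $2:26, $3:65521, $4:65533, $5:8, $6:15, $7:0}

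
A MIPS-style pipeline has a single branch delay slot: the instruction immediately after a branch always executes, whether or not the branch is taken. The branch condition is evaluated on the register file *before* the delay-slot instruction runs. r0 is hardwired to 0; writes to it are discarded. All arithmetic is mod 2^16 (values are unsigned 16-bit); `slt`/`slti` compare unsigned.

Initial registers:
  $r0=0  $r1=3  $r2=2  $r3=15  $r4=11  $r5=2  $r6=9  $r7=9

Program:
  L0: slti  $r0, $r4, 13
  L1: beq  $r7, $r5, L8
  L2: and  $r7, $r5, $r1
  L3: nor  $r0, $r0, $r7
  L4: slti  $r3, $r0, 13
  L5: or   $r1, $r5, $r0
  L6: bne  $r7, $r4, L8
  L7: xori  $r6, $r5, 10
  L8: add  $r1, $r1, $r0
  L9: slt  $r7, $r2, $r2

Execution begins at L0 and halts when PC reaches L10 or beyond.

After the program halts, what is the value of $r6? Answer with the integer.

8

  step pc=0: slti  $r0, $r4, 13  regs=(0,3,2,15,11,2,9,9)
  step pc=1: beq  $r7, $r5, L8  cond=F  regs=(0,3,2,15,11,2,9,9)
  step pc=2: and  $r7, $r5, $r1  regs=(0,3,2,15,11,2,9,2)
  step pc=3: nor  $r0, $r0, $r7  regs=(0,3,2,15,11,2,9,2)
  step pc=4: slti  $r3, $r0, 13  regs=(0,3,2,1,11,2,9,2)
  step pc=5: or   $r1, $r5, $r0  regs=(0,2,2,1,11,2,9,2)
  step pc=6: bne  $r7, $r4, L8  cond=T  regs=(0,2,2,1,11,2,9,2)
  step pc=7: xori  $r6, $r5, 10  regs=(0,2,2,1,11,2,8,2)
  step pc=8: add  $r1, $r1, $r0  regs=(0,2,2,1,11,2,8,2)
  step pc=9: slt  $r7, $r2, $r2  regs=(0,2,2,1,11,2,8,0)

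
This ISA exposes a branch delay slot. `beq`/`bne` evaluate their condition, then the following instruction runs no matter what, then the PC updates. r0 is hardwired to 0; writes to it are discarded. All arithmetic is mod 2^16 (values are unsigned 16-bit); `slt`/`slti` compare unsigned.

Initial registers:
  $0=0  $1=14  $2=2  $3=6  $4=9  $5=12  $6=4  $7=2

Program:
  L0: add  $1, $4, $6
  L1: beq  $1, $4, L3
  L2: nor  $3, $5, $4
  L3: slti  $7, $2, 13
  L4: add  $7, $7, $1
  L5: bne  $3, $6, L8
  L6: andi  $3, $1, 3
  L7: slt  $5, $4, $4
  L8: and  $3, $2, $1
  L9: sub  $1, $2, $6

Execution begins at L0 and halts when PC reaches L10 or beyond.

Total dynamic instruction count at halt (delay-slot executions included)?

  step pc=0: add  $1, $4, $6  regs=(0,13,2,6,9,12,4,2)
  step pc=1: beq  $1, $4, L3  cond=F  regs=(0,13,2,6,9,12,4,2)
  step pc=2: nor  $3, $5, $4  regs=(0,13,2,65522,9,12,4,2)
  step pc=3: slti  $7, $2, 13  regs=(0,13,2,65522,9,12,4,1)
  step pc=4: add  $7, $7, $1  regs=(0,13,2,65522,9,12,4,14)
  step pc=5: bne  $3, $6, L8  cond=T  regs=(0,13,2,65522,9,12,4,14)
  step pc=6: andi  $3, $1, 3  regs=(0,13,2,1,9,12,4,14)
  step pc=8: and  $3, $2, $1  regs=(0,13,2,0,9,12,4,14)
  step pc=9: sub  $1, $2, $6  regs=(0,65534,2,0,9,12,4,14)

9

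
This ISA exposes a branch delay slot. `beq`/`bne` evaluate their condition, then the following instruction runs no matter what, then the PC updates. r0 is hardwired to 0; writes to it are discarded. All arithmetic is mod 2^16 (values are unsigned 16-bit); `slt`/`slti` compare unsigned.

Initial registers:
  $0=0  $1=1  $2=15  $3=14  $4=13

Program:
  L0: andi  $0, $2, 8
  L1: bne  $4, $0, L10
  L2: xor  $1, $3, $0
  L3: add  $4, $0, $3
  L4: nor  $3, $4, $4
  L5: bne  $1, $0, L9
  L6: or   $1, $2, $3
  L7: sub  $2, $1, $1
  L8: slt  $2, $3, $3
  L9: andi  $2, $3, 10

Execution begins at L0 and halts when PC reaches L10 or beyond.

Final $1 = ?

14

#0 andi  $0, $2, 8 ; 0/1/15/14/13
#1 bne  $4, $0, L10 ; 0/1/15/14/13 ; →target
#2 xor  $1, $3, $0 ; 0/14/15/14/13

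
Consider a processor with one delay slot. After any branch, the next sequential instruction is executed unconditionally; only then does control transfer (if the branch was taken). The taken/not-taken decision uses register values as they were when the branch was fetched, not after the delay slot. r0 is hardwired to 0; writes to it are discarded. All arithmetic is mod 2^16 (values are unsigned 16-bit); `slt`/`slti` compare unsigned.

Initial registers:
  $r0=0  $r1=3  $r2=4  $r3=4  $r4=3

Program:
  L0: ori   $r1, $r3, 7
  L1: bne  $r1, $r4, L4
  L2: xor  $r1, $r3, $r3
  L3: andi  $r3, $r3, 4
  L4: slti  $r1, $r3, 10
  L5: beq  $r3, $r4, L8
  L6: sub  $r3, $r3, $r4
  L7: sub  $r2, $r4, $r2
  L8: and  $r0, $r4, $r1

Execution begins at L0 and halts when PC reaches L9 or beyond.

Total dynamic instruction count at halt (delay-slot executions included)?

#0 ori   $r1, $r3, 7 ; 0/7/4/4/3
#1 bne  $r1, $r4, L4 ; 0/7/4/4/3 ; →target
#2 xor  $r1, $r3, $r3 ; 0/0/4/4/3
#4 slti  $r1, $r3, 10 ; 0/1/4/4/3
#5 beq  $r3, $r4, L8 ; 0/1/4/4/3 ; →fallthru
#6 sub  $r3, $r3, $r4 ; 0/1/4/1/3
#7 sub  $r2, $r4, $r2 ; 0/1/65535/1/3
#8 and  $r0, $r4, $r1 ; 0/1/65535/1/3

8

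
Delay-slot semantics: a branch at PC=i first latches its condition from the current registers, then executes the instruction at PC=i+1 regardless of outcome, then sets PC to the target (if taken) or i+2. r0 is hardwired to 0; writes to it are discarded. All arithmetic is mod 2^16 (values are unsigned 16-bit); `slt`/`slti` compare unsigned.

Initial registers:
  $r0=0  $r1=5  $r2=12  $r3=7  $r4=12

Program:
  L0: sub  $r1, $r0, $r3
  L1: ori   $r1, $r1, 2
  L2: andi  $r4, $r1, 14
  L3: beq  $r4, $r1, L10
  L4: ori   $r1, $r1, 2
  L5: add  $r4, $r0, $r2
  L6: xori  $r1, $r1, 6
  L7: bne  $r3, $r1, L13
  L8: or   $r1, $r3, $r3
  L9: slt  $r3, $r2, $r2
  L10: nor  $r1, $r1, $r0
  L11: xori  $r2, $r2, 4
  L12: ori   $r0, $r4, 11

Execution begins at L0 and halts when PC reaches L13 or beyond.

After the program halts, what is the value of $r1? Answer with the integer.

  step pc=0: sub  $r1, $r0, $r3  regs=(0,65529,12,7,12)
  step pc=1: ori   $r1, $r1, 2  regs=(0,65531,12,7,12)
  step pc=2: andi  $r4, $r1, 14  regs=(0,65531,12,7,10)
  step pc=3: beq  $r4, $r1, L10  cond=F  regs=(0,65531,12,7,10)
  step pc=4: ori   $r1, $r1, 2  regs=(0,65531,12,7,10)
  step pc=5: add  $r4, $r0, $r2  regs=(0,65531,12,7,12)
  step pc=6: xori  $r1, $r1, 6  regs=(0,65533,12,7,12)
  step pc=7: bne  $r3, $r1, L13  cond=T  regs=(0,65533,12,7,12)
  step pc=8: or   $r1, $r3, $r3  regs=(0,7,12,7,12)

7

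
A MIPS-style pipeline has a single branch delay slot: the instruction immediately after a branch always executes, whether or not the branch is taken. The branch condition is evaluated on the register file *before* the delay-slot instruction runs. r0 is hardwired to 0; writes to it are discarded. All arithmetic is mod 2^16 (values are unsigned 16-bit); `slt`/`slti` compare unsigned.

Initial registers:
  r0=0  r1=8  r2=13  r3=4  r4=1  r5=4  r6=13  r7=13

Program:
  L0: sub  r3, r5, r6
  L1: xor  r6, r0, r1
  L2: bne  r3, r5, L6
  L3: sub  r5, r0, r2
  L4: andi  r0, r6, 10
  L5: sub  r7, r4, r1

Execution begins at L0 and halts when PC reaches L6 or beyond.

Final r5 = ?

65523

PC=0  sub  r3, r5, r6        | r0=0 r1=8 r2=13 r3=65527 r4=1 r5=4 r6=13 r7=13
PC=1  xor  r6, r0, r1        | r0=0 r1=8 r2=13 r3=65527 r4=1 r5=4 r6=8 r7=13
PC=2  bne  r3, r5, L6        | r0=0 r1=8 r2=13 r3=65527 r4=1 r5=4 r6=8 r7=13  [TAKEN]
PC=3  sub  r5, r0, r2        | r0=0 r1=8 r2=13 r3=65527 r4=1 r5=65523 r6=8 r7=13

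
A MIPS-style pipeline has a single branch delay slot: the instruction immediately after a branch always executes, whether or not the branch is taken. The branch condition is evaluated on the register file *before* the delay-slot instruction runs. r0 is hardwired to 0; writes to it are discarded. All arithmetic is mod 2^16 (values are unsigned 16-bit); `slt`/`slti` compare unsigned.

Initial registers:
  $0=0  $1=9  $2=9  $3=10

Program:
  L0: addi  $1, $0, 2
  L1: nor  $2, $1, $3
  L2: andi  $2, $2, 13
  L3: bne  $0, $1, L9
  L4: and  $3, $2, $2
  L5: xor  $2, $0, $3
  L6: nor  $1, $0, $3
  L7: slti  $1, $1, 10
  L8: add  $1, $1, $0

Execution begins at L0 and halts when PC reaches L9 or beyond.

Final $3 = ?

PC=0  addi  $1, $0, 2        | $0=0 $1=2 $2=9 $3=10
PC=1  nor  $2, $1, $3        | $0=0 $1=2 $2=65525 $3=10
PC=2  andi  $2, $2, 13       | $0=0 $1=2 $2=5 $3=10
PC=3  bne  $0, $1, L9        | $0=0 $1=2 $2=5 $3=10  [TAKEN]
PC=4  and  $3, $2, $2        | $0=0 $1=2 $2=5 $3=5

5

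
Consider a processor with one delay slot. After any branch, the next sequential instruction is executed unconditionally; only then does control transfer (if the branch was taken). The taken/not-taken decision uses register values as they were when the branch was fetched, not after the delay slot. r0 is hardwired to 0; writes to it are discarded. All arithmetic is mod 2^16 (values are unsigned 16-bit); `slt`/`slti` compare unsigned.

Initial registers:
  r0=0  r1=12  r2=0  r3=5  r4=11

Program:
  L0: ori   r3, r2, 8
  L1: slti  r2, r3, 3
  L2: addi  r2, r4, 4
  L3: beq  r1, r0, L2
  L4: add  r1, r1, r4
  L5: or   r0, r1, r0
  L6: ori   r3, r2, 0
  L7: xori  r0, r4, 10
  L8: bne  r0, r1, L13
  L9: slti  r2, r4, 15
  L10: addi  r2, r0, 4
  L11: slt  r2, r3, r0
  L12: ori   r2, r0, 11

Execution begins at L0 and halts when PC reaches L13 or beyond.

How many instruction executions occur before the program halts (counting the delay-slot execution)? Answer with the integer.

10

[0] ori   r3, r2, 8  →  {r0:0, r1:12, r2:0, r3:8, r4:11}
[1] slti  r2, r3, 3  →  {r0:0, r1:12, r2:0, r3:8, r4:11}
[2] addi  r2, r4, 4  →  {r0:0, r1:12, r2:15, r3:8, r4:11}
[3] beq  r1, r0, L2  →  {r0:0, r1:12, r2:15, r3:8, r4:11}  ⟨branch fallthrough⟩
[4] add  r1, r1, r4  →  {r0:0, r1:23, r2:15, r3:8, r4:11}
[5] or   r0, r1, r0  →  {r0:0, r1:23, r2:15, r3:8, r4:11}
[6] ori   r3, r2, 0  →  {r0:0, r1:23, r2:15, r3:15, r4:11}
[7] xori  r0, r4, 10  →  {r0:0, r1:23, r2:15, r3:15, r4:11}
[8] bne  r0, r1, L13  →  {r0:0, r1:23, r2:15, r3:15, r4:11}  ⟨branch taken⟩
[9] slti  r2, r4, 15  →  {r0:0, r1:23, r2:1, r3:15, r4:11}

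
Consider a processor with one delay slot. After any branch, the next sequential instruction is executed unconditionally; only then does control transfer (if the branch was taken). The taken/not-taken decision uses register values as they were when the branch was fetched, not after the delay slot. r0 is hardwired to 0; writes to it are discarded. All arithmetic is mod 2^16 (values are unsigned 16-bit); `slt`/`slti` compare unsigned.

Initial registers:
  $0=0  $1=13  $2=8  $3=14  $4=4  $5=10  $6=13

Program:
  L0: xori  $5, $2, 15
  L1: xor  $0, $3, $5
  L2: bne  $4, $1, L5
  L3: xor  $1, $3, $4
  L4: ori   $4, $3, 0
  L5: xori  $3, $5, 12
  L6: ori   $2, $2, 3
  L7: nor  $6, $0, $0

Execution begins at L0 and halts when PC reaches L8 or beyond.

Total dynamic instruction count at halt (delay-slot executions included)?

7

[0] xori  $5, $2, 15  →  {$0:0, $1:13, $2:8, $3:14, $4:4, $5:7, $6:13}
[1] xor  $0, $3, $5  →  {$0:0, $1:13, $2:8, $3:14, $4:4, $5:7, $6:13}
[2] bne  $4, $1, L5  →  {$0:0, $1:13, $2:8, $3:14, $4:4, $5:7, $6:13}  ⟨branch taken⟩
[3] xor  $1, $3, $4  →  {$0:0, $1:10, $2:8, $3:14, $4:4, $5:7, $6:13}
[5] xori  $3, $5, 12  →  {$0:0, $1:10, $2:8, $3:11, $4:4, $5:7, $6:13}
[6] ori   $2, $2, 3  →  {$0:0, $1:10, $2:11, $3:11, $4:4, $5:7, $6:13}
[7] nor  $6, $0, $0  →  {$0:0, $1:10, $2:11, $3:11, $4:4, $5:7, $6:65535}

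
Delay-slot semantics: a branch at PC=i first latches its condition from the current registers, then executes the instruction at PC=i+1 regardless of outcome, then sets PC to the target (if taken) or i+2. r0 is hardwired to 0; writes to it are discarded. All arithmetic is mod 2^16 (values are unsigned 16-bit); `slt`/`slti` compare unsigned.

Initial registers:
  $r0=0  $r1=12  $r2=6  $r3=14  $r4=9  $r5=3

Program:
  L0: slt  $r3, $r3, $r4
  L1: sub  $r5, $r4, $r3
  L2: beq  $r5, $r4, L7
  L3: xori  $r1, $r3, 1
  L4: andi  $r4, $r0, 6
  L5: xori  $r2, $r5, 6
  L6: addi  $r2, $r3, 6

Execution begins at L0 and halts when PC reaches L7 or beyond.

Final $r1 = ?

#0 slt  $r3, $r3, $r4 ; 0/12/6/0/9/3
#1 sub  $r5, $r4, $r3 ; 0/12/6/0/9/9
#2 beq  $r5, $r4, L7 ; 0/12/6/0/9/9 ; →target
#3 xori  $r1, $r3, 1 ; 0/1/6/0/9/9

1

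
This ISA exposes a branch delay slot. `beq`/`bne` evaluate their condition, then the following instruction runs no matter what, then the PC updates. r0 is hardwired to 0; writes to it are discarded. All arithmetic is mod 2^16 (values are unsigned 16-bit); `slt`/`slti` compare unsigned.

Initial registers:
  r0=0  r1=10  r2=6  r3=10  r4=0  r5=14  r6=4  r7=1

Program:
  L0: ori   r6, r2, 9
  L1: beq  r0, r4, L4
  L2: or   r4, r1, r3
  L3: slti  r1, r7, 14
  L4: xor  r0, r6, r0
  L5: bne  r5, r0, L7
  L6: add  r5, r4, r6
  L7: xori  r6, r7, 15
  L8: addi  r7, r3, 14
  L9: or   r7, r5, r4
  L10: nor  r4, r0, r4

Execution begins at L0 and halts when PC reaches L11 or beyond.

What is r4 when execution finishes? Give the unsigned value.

65525

  step pc=0: ori   r6, r2, 9  regs=(0,10,6,10,0,14,15,1)
  step pc=1: beq  r0, r4, L4  cond=T  regs=(0,10,6,10,0,14,15,1)
  step pc=2: or   r4, r1, r3  regs=(0,10,6,10,10,14,15,1)
  step pc=4: xor  r0, r6, r0  regs=(0,10,6,10,10,14,15,1)
  step pc=5: bne  r5, r0, L7  cond=T  regs=(0,10,6,10,10,14,15,1)
  step pc=6: add  r5, r4, r6  regs=(0,10,6,10,10,25,15,1)
  step pc=7: xori  r6, r7, 15  regs=(0,10,6,10,10,25,14,1)
  step pc=8: addi  r7, r3, 14  regs=(0,10,6,10,10,25,14,24)
  step pc=9: or   r7, r5, r4  regs=(0,10,6,10,10,25,14,27)
  step pc=10: nor  r4, r0, r4  regs=(0,10,6,10,65525,25,14,27)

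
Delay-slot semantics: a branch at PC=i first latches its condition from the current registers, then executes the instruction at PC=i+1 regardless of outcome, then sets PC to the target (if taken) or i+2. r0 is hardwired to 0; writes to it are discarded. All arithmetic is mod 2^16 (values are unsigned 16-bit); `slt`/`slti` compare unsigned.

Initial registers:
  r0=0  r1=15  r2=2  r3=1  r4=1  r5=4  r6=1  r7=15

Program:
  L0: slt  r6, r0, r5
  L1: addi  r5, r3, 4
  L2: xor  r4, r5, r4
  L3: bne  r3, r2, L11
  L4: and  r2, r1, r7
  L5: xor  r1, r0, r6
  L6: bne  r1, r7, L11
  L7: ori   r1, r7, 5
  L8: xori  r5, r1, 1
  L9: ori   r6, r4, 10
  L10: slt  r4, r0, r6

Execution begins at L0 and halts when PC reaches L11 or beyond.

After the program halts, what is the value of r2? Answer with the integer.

[0] slt  r6, r0, r5  →  {r0:0, r1:15, r2:2, r3:1, r4:1, r5:4, r6:1, r7:15}
[1] addi  r5, r3, 4  →  {r0:0, r1:15, r2:2, r3:1, r4:1, r5:5, r6:1, r7:15}
[2] xor  r4, r5, r4  →  {r0:0, r1:15, r2:2, r3:1, r4:4, r5:5, r6:1, r7:15}
[3] bne  r3, r2, L11  →  {r0:0, r1:15, r2:2, r3:1, r4:4, r5:5, r6:1, r7:15}  ⟨branch taken⟩
[4] and  r2, r1, r7  →  {r0:0, r1:15, r2:15, r3:1, r4:4, r5:5, r6:1, r7:15}

15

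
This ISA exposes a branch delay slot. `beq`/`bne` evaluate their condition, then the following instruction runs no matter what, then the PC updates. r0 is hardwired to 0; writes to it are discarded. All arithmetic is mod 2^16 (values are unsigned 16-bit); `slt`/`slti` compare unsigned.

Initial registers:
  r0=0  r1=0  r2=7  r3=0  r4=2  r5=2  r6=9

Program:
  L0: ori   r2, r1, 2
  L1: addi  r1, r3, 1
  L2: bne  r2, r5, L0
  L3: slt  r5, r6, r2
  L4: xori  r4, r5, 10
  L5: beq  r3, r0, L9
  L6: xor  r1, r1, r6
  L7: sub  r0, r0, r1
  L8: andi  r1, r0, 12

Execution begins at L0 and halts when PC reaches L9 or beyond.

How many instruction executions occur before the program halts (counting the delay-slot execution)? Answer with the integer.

PC=0  ori   r2, r1, 2        | r0=0 r1=0 r2=2 r3=0 r4=2 r5=2 r6=9
PC=1  addi  r1, r3, 1        | r0=0 r1=1 r2=2 r3=0 r4=2 r5=2 r6=9
PC=2  bne  r2, r5, L0        | r0=0 r1=1 r2=2 r3=0 r4=2 r5=2 r6=9  [not taken]
PC=3  slt  r5, r6, r2        | r0=0 r1=1 r2=2 r3=0 r4=2 r5=0 r6=9
PC=4  xori  r4, r5, 10       | r0=0 r1=1 r2=2 r3=0 r4=10 r5=0 r6=9
PC=5  beq  r3, r0, L9        | r0=0 r1=1 r2=2 r3=0 r4=10 r5=0 r6=9  [TAKEN]
PC=6  xor  r1, r1, r6        | r0=0 r1=8 r2=2 r3=0 r4=10 r5=0 r6=9

7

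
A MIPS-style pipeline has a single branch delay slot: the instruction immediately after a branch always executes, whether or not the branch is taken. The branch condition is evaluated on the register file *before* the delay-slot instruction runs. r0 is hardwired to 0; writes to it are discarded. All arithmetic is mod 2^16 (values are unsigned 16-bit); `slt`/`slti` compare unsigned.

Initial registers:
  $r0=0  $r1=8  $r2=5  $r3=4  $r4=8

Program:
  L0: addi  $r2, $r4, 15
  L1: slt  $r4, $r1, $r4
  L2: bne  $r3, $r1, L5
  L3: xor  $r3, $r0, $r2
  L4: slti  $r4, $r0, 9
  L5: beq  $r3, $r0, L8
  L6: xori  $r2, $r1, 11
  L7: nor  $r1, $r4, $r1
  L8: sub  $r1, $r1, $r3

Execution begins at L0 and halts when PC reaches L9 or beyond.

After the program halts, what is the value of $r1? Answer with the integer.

65504

[0] addi  $r2, $r4, 15  →  {$r0:0, $r1:8, $r2:23, $r3:4, $r4:8}
[1] slt  $r4, $r1, $r4  →  {$r0:0, $r1:8, $r2:23, $r3:4, $r4:0}
[2] bne  $r3, $r1, L5  →  {$r0:0, $r1:8, $r2:23, $r3:4, $r4:0}  ⟨branch taken⟩
[3] xor  $r3, $r0, $r2  →  {$r0:0, $r1:8, $r2:23, $r3:23, $r4:0}
[5] beq  $r3, $r0, L8  →  {$r0:0, $r1:8, $r2:23, $r3:23, $r4:0}  ⟨branch fallthrough⟩
[6] xori  $r2, $r1, 11  →  {$r0:0, $r1:8, $r2:3, $r3:23, $r4:0}
[7] nor  $r1, $r4, $r1  →  {$r0:0, $r1:65527, $r2:3, $r3:23, $r4:0}
[8] sub  $r1, $r1, $r3  →  {$r0:0, $r1:65504, $r2:3, $r3:23, $r4:0}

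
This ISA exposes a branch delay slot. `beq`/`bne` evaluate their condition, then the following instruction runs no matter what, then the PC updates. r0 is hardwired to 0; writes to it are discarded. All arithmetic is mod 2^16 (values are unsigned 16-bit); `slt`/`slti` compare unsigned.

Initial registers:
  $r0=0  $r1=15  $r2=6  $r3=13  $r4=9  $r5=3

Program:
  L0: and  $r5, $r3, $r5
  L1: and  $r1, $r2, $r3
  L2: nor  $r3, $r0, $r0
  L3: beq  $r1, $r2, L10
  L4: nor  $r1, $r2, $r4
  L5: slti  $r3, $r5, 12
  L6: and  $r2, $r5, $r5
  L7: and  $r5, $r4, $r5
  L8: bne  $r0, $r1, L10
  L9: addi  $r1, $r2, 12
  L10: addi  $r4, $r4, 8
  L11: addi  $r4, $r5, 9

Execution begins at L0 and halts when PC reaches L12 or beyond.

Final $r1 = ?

13

  step pc=0: and  $r5, $r3, $r5  regs=(0,15,6,13,9,1)
  step pc=1: and  $r1, $r2, $r3  regs=(0,4,6,13,9,1)
  step pc=2: nor  $r3, $r0, $r0  regs=(0,4,6,65535,9,1)
  step pc=3: beq  $r1, $r2, L10  cond=F  regs=(0,4,6,65535,9,1)
  step pc=4: nor  $r1, $r2, $r4  regs=(0,65520,6,65535,9,1)
  step pc=5: slti  $r3, $r5, 12  regs=(0,65520,6,1,9,1)
  step pc=6: and  $r2, $r5, $r5  regs=(0,65520,1,1,9,1)
  step pc=7: and  $r5, $r4, $r5  regs=(0,65520,1,1,9,1)
  step pc=8: bne  $r0, $r1, L10  cond=T  regs=(0,65520,1,1,9,1)
  step pc=9: addi  $r1, $r2, 12  regs=(0,13,1,1,9,1)
  step pc=10: addi  $r4, $r4, 8  regs=(0,13,1,1,17,1)
  step pc=11: addi  $r4, $r5, 9  regs=(0,13,1,1,10,1)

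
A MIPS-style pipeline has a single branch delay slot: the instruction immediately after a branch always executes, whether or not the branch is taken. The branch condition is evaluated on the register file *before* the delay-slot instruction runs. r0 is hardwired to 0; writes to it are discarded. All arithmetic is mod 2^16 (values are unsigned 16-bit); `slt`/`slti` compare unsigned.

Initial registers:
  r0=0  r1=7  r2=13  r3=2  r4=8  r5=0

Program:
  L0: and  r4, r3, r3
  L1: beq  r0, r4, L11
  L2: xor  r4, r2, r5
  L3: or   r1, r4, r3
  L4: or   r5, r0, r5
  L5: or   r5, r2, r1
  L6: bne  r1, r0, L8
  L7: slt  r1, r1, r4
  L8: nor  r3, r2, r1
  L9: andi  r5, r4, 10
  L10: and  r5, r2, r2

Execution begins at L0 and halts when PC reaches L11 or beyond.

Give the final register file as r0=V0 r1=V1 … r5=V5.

#0 and  r4, r3, r3 ; 0/7/13/2/2/0
#1 beq  r0, r4, L11 ; 0/7/13/2/2/0 ; →fallthru
#2 xor  r4, r2, r5 ; 0/7/13/2/13/0
#3 or   r1, r4, r3 ; 0/15/13/2/13/0
#4 or   r5, r0, r5 ; 0/15/13/2/13/0
#5 or   r5, r2, r1 ; 0/15/13/2/13/15
#6 bne  r1, r0, L8 ; 0/15/13/2/13/15 ; →target
#7 slt  r1, r1, r4 ; 0/0/13/2/13/15
#8 nor  r3, r2, r1 ; 0/0/13/65522/13/15
#9 andi  r5, r4, 10 ; 0/0/13/65522/13/8
#10 and  r5, r2, r2 ; 0/0/13/65522/13/13

r0=0 r1=0 r2=13 r3=65522 r4=13 r5=13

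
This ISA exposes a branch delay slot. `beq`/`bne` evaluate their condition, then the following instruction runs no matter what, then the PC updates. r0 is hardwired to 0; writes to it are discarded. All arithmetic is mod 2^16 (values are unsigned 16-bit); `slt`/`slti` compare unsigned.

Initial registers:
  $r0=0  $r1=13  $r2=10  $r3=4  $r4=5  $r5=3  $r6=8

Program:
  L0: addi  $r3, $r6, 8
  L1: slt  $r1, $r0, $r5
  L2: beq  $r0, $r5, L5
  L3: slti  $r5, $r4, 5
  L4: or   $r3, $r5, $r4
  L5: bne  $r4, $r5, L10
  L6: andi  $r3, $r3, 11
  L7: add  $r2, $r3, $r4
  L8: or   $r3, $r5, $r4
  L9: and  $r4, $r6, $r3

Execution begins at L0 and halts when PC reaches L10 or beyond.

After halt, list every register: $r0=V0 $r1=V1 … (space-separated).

  step pc=0: addi  $r3, $r6, 8  regs=(0,13,10,16,5,3,8)
  step pc=1: slt  $r1, $r0, $r5  regs=(0,1,10,16,5,3,8)
  step pc=2: beq  $r0, $r5, L5  cond=F  regs=(0,1,10,16,5,3,8)
  step pc=3: slti  $r5, $r4, 5  regs=(0,1,10,16,5,0,8)
  step pc=4: or   $r3, $r5, $r4  regs=(0,1,10,5,5,0,8)
  step pc=5: bne  $r4, $r5, L10  cond=T  regs=(0,1,10,5,5,0,8)
  step pc=6: andi  $r3, $r3, 11  regs=(0,1,10,1,5,0,8)

$r0=0 $r1=1 $r2=10 $r3=1 $r4=5 $r5=0 $r6=8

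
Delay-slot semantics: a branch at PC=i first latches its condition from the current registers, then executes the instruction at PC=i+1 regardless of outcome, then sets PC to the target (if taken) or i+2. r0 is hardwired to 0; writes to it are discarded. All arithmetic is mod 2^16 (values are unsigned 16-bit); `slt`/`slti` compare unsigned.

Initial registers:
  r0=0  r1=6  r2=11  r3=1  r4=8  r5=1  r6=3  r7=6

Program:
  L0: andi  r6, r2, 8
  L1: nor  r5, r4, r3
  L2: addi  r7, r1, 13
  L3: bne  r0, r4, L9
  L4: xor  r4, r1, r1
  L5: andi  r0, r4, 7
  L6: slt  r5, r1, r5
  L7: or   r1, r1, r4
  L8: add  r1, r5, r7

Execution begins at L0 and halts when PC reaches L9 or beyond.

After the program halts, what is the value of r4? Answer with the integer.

0

PC=0  andi  r6, r2, 8        | r0=0 r1=6 r2=11 r3=1 r4=8 r5=1 r6=8 r7=6
PC=1  nor  r5, r4, r3        | r0=0 r1=6 r2=11 r3=1 r4=8 r5=65526 r6=8 r7=6
PC=2  addi  r7, r1, 13       | r0=0 r1=6 r2=11 r3=1 r4=8 r5=65526 r6=8 r7=19
PC=3  bne  r0, r4, L9        | r0=0 r1=6 r2=11 r3=1 r4=8 r5=65526 r6=8 r7=19  [TAKEN]
PC=4  xor  r4, r1, r1        | r0=0 r1=6 r2=11 r3=1 r4=0 r5=65526 r6=8 r7=19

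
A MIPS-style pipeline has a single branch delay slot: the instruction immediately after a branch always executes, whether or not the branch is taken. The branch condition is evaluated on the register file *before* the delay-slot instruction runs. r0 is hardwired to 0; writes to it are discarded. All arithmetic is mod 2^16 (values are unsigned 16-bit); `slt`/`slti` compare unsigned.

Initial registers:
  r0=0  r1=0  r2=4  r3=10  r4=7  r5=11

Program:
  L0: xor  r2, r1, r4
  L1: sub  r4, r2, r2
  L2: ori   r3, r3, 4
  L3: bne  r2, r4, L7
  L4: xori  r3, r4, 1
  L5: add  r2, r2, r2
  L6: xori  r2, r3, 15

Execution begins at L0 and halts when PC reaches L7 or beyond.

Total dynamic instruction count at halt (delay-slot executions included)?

5

PC=0  xor  r2, r1, r4        | r0=0 r1=0 r2=7 r3=10 r4=7 r5=11
PC=1  sub  r4, r2, r2        | r0=0 r1=0 r2=7 r3=10 r4=0 r5=11
PC=2  ori   r3, r3, 4        | r0=0 r1=0 r2=7 r3=14 r4=0 r5=11
PC=3  bne  r2, r4, L7        | r0=0 r1=0 r2=7 r3=14 r4=0 r5=11  [TAKEN]
PC=4  xori  r3, r4, 1        | r0=0 r1=0 r2=7 r3=1 r4=0 r5=11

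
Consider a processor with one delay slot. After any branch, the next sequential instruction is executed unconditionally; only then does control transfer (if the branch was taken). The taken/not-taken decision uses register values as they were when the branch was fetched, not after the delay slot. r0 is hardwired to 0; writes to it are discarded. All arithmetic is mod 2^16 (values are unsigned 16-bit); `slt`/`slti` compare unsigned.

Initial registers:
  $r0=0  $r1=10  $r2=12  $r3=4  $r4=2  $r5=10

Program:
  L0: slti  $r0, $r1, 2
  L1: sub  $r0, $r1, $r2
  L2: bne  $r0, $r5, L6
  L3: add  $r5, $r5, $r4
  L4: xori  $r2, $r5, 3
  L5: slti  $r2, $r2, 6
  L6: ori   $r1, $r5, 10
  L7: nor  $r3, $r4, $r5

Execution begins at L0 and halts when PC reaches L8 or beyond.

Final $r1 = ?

PC=0  slti  $r0, $r1, 2      | $r0=0 $r1=10 $r2=12 $r3=4 $r4=2 $r5=10
PC=1  sub  $r0, $r1, $r2     | $r0=0 $r1=10 $r2=12 $r3=4 $r4=2 $r5=10
PC=2  bne  $r0, $r5, L6      | $r0=0 $r1=10 $r2=12 $r3=4 $r4=2 $r5=10  [TAKEN]
PC=3  add  $r5, $r5, $r4     | $r0=0 $r1=10 $r2=12 $r3=4 $r4=2 $r5=12
PC=6  ori   $r1, $r5, 10     | $r0=0 $r1=14 $r2=12 $r3=4 $r4=2 $r5=12
PC=7  nor  $r3, $r4, $r5     | $r0=0 $r1=14 $r2=12 $r3=65521 $r4=2 $r5=12

14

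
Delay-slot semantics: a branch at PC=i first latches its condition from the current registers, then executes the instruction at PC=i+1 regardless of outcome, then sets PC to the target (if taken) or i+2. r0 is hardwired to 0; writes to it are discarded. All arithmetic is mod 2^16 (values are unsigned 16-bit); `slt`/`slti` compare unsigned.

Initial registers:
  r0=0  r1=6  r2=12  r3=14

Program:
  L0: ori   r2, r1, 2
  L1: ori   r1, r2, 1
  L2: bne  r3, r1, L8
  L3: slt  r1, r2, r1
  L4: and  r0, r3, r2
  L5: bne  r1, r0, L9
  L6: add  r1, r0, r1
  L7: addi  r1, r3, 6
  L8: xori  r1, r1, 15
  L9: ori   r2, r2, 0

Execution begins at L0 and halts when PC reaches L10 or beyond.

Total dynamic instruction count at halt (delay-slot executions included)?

6

#0 ori   r2, r1, 2 ; 0/6/6/14
#1 ori   r1, r2, 1 ; 0/7/6/14
#2 bne  r3, r1, L8 ; 0/7/6/14 ; →target
#3 slt  r1, r2, r1 ; 0/1/6/14
#8 xori  r1, r1, 15 ; 0/14/6/14
#9 ori   r2, r2, 0 ; 0/14/6/14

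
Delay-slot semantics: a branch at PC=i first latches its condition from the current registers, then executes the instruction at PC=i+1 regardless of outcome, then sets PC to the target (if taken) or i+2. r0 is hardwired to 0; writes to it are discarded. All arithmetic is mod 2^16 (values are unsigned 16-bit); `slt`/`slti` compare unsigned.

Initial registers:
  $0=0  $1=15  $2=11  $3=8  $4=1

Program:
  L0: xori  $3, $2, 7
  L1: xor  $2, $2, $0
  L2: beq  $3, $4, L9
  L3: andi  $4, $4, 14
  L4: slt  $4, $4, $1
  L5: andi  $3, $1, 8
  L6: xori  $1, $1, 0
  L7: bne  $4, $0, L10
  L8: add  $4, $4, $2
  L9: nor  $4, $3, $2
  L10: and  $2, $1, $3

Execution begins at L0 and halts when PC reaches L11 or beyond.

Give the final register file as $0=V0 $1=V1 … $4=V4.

$0=0 $1=15 $2=8 $3=8 $4=12

  step pc=0: xori  $3, $2, 7  regs=(0,15,11,12,1)
  step pc=1: xor  $2, $2, $0  regs=(0,15,11,12,1)
  step pc=2: beq  $3, $4, L9  cond=F  regs=(0,15,11,12,1)
  step pc=3: andi  $4, $4, 14  regs=(0,15,11,12,0)
  step pc=4: slt  $4, $4, $1  regs=(0,15,11,12,1)
  step pc=5: andi  $3, $1, 8  regs=(0,15,11,8,1)
  step pc=6: xori  $1, $1, 0  regs=(0,15,11,8,1)
  step pc=7: bne  $4, $0, L10  cond=T  regs=(0,15,11,8,1)
  step pc=8: add  $4, $4, $2  regs=(0,15,11,8,12)
  step pc=10: and  $2, $1, $3  regs=(0,15,8,8,12)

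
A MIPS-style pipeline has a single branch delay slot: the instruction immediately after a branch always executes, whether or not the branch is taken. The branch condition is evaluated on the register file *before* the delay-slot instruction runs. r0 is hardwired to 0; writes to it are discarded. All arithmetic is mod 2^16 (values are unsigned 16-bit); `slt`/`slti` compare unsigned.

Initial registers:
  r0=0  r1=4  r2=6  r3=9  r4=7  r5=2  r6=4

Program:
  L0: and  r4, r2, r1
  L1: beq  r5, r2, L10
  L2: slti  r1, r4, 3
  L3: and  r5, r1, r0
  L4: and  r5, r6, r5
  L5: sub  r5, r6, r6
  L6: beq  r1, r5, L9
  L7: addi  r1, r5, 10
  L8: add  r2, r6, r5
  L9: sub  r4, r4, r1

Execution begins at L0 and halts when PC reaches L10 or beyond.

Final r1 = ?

  step pc=0: and  r4, r2, r1  regs=(0,4,6,9,4,2,4)
  step pc=1: beq  r5, r2, L10  cond=F  regs=(0,4,6,9,4,2,4)
  step pc=2: slti  r1, r4, 3  regs=(0,0,6,9,4,2,4)
  step pc=3: and  r5, r1, r0  regs=(0,0,6,9,4,0,4)
  step pc=4: and  r5, r6, r5  regs=(0,0,6,9,4,0,4)
  step pc=5: sub  r5, r6, r6  regs=(0,0,6,9,4,0,4)
  step pc=6: beq  r1, r5, L9  cond=T  regs=(0,0,6,9,4,0,4)
  step pc=7: addi  r1, r5, 10  regs=(0,10,6,9,4,0,4)
  step pc=9: sub  r4, r4, r1  regs=(0,10,6,9,65530,0,4)

10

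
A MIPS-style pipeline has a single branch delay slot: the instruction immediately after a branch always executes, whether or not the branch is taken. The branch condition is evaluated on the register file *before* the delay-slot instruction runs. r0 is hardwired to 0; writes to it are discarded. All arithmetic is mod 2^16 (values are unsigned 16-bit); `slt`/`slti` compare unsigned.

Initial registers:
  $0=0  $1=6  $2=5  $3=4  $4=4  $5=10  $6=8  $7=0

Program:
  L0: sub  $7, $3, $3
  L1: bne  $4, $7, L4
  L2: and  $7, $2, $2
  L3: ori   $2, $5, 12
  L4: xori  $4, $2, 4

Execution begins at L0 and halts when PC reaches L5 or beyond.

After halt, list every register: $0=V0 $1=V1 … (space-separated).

#0 sub  $7, $3, $3 ; 0/6/5/4/4/10/8/0
#1 bne  $4, $7, L4 ; 0/6/5/4/4/10/8/0 ; →target
#2 and  $7, $2, $2 ; 0/6/5/4/4/10/8/5
#4 xori  $4, $2, 4 ; 0/6/5/4/1/10/8/5

$0=0 $1=6 $2=5 $3=4 $4=1 $5=10 $6=8 $7=5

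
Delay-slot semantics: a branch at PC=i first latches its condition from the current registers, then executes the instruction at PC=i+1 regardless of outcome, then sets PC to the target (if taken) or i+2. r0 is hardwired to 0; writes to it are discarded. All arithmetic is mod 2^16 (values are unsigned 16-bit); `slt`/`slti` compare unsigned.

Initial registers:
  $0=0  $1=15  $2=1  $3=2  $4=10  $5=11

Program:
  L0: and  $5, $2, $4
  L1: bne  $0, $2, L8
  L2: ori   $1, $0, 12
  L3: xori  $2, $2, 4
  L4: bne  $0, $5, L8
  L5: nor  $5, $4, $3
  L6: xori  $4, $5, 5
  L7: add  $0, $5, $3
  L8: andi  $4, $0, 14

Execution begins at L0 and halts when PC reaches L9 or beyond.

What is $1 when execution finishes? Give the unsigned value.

  step pc=0: and  $5, $2, $4  regs=(0,15,1,2,10,0)
  step pc=1: bne  $0, $2, L8  cond=T  regs=(0,15,1,2,10,0)
  step pc=2: ori   $1, $0, 12  regs=(0,12,1,2,10,0)
  step pc=8: andi  $4, $0, 14  regs=(0,12,1,2,0,0)

12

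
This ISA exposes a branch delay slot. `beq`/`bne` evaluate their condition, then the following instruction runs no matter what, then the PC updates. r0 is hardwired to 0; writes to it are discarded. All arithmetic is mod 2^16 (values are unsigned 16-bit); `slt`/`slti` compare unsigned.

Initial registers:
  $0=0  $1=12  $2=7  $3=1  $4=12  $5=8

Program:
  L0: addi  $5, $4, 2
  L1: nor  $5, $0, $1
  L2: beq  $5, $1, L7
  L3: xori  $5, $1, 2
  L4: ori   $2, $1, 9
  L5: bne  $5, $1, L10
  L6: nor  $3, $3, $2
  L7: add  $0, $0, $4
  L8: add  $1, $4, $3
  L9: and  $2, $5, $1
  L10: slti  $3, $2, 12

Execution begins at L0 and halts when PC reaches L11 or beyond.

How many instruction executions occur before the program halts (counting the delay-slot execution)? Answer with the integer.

8

#0 addi  $5, $4, 2 ; 0/12/7/1/12/14
#1 nor  $5, $0, $1 ; 0/12/7/1/12/65523
#2 beq  $5, $1, L7 ; 0/12/7/1/12/65523 ; →fallthru
#3 xori  $5, $1, 2 ; 0/12/7/1/12/14
#4 ori   $2, $1, 9 ; 0/12/13/1/12/14
#5 bne  $5, $1, L10 ; 0/12/13/1/12/14 ; →target
#6 nor  $3, $3, $2 ; 0/12/13/65522/12/14
#10 slti  $3, $2, 12 ; 0/12/13/0/12/14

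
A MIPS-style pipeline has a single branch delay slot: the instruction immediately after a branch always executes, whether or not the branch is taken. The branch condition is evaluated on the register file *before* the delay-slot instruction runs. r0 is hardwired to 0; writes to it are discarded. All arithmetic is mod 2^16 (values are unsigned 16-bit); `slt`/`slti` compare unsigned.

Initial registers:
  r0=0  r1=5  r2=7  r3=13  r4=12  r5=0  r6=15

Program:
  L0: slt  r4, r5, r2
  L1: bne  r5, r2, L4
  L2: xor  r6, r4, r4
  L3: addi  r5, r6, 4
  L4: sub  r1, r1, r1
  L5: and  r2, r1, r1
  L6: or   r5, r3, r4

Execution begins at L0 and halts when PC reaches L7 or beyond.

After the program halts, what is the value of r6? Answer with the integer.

  step pc=0: slt  r4, r5, r2  regs=(0,5,7,13,1,0,15)
  step pc=1: bne  r5, r2, L4  cond=T  regs=(0,5,7,13,1,0,15)
  step pc=2: xor  r6, r4, r4  regs=(0,5,7,13,1,0,0)
  step pc=4: sub  r1, r1, r1  regs=(0,0,7,13,1,0,0)
  step pc=5: and  r2, r1, r1  regs=(0,0,0,13,1,0,0)
  step pc=6: or   r5, r3, r4  regs=(0,0,0,13,1,13,0)

0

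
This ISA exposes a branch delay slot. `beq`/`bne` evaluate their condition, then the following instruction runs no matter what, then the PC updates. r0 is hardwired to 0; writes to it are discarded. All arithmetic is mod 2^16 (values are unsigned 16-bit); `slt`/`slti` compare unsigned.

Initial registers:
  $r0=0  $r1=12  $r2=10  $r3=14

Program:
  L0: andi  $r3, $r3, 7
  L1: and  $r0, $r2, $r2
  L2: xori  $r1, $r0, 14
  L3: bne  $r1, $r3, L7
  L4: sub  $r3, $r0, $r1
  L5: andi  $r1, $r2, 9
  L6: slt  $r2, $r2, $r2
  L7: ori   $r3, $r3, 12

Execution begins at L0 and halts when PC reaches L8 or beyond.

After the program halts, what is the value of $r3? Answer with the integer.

65534

#0 andi  $r3, $r3, 7 ; 0/12/10/6
#1 and  $r0, $r2, $r2 ; 0/12/10/6
#2 xori  $r1, $r0, 14 ; 0/14/10/6
#3 bne  $r1, $r3, L7 ; 0/14/10/6 ; →target
#4 sub  $r3, $r0, $r1 ; 0/14/10/65522
#7 ori   $r3, $r3, 12 ; 0/14/10/65534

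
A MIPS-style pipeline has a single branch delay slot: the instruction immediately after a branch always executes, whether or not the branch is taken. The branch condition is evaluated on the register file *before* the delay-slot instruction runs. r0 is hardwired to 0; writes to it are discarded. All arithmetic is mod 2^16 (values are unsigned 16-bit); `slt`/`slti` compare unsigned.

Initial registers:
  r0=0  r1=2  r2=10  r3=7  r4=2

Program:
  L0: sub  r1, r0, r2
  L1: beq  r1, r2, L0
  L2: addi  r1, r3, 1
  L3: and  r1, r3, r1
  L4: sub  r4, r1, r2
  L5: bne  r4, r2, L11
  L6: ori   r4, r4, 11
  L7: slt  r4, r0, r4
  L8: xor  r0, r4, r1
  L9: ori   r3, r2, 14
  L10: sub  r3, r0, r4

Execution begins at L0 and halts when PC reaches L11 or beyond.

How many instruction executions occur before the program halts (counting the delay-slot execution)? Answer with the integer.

#0 sub  r1, r0, r2 ; 0/65526/10/7/2
#1 beq  r1, r2, L0 ; 0/65526/10/7/2 ; →fallthru
#2 addi  r1, r3, 1 ; 0/8/10/7/2
#3 and  r1, r3, r1 ; 0/0/10/7/2
#4 sub  r4, r1, r2 ; 0/0/10/7/65526
#5 bne  r4, r2, L11 ; 0/0/10/7/65526 ; →target
#6 ori   r4, r4, 11 ; 0/0/10/7/65535

7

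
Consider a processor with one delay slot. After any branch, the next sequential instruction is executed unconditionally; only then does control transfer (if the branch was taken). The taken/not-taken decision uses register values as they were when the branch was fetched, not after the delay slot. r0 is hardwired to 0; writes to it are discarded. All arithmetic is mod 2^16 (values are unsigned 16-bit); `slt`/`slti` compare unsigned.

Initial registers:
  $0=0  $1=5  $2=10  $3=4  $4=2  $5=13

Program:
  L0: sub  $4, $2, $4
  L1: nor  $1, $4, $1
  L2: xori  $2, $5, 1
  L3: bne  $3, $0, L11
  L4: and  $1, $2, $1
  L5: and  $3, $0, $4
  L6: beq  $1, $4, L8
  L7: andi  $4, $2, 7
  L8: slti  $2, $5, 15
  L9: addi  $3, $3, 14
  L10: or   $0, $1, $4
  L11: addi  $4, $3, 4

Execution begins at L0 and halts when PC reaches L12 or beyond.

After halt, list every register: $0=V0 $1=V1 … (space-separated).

PC=0  sub  $4, $2, $4        | $0=0 $1=5 $2=10 $3=4 $4=8 $5=13
PC=1  nor  $1, $4, $1        | $0=0 $1=65522 $2=10 $3=4 $4=8 $5=13
PC=2  xori  $2, $5, 1        | $0=0 $1=65522 $2=12 $3=4 $4=8 $5=13
PC=3  bne  $3, $0, L11       | $0=0 $1=65522 $2=12 $3=4 $4=8 $5=13  [TAKEN]
PC=4  and  $1, $2, $1        | $0=0 $1=0 $2=12 $3=4 $4=8 $5=13
PC=11 addi  $4, $3, 4        | $0=0 $1=0 $2=12 $3=4 $4=8 $5=13

$0=0 $1=0 $2=12 $3=4 $4=8 $5=13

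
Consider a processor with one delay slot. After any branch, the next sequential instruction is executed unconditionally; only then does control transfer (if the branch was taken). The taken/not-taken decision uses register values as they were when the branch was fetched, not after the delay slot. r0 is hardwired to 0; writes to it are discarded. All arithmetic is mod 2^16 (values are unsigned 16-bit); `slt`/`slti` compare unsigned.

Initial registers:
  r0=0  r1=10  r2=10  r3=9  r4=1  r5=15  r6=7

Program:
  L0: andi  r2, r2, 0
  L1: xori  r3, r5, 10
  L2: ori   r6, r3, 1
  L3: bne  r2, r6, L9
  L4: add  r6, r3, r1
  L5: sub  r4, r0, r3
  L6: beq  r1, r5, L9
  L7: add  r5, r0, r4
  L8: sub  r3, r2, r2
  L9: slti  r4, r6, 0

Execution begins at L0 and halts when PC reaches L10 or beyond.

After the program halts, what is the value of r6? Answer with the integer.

[0] andi  r2, r2, 0  →  {r0:0, r1:10, r2:0, r3:9, r4:1, r5:15, r6:7}
[1] xori  r3, r5, 10  →  {r0:0, r1:10, r2:0, r3:5, r4:1, r5:15, r6:7}
[2] ori   r6, r3, 1  →  {r0:0, r1:10, r2:0, r3:5, r4:1, r5:15, r6:5}
[3] bne  r2, r6, L9  →  {r0:0, r1:10, r2:0, r3:5, r4:1, r5:15, r6:5}  ⟨branch taken⟩
[4] add  r6, r3, r1  →  {r0:0, r1:10, r2:0, r3:5, r4:1, r5:15, r6:15}
[9] slti  r4, r6, 0  →  {r0:0, r1:10, r2:0, r3:5, r4:0, r5:15, r6:15}

15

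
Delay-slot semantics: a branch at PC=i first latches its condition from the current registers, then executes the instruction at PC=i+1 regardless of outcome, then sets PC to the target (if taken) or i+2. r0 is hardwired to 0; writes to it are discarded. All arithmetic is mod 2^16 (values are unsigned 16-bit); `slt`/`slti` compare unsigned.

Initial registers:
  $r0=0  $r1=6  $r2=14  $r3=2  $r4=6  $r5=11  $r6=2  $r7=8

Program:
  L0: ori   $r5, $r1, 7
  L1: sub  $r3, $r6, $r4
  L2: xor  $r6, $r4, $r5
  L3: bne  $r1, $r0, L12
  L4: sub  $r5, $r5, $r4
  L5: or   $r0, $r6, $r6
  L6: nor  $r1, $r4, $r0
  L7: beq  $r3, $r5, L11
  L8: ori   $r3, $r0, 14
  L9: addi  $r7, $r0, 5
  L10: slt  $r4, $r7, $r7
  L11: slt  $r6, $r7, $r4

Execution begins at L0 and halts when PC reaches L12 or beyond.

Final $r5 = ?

1

[0] ori   $r5, $r1, 7  →  {$r0:0, $r1:6, $r2:14, $r3:2, $r4:6, $r5:7, $r6:2, $r7:8}
[1] sub  $r3, $r6, $r4  →  {$r0:0, $r1:6, $r2:14, $r3:65532, $r4:6, $r5:7, $r6:2, $r7:8}
[2] xor  $r6, $r4, $r5  →  {$r0:0, $r1:6, $r2:14, $r3:65532, $r4:6, $r5:7, $r6:1, $r7:8}
[3] bne  $r1, $r0, L12  →  {$r0:0, $r1:6, $r2:14, $r3:65532, $r4:6, $r5:7, $r6:1, $r7:8}  ⟨branch taken⟩
[4] sub  $r5, $r5, $r4  →  {$r0:0, $r1:6, $r2:14, $r3:65532, $r4:6, $r5:1, $r6:1, $r7:8}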